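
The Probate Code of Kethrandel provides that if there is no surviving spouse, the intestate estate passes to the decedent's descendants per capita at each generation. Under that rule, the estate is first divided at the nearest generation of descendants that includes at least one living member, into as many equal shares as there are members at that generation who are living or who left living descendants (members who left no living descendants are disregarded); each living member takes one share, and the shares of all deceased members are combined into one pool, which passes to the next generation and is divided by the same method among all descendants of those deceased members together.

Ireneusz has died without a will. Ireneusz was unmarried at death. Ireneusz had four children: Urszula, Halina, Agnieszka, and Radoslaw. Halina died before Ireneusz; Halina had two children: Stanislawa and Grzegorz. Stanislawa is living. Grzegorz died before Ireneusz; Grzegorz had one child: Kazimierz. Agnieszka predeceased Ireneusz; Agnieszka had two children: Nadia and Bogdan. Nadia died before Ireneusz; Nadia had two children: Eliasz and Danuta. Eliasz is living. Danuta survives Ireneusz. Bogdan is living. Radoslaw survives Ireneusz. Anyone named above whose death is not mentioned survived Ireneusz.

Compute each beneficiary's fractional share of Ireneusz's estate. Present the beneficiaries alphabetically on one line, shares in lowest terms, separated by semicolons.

There is no surviving spouse, so the entire estate passes to Ireneusz's descendants per capita at each generation.
At generation 1 (Urszula, Halina, Agnieszka, Radoslaw) there are 4 shares of (1)/4 = 1/4 each.
Living: Urszula and Radoslaw — each takes 1/4.
Deceased: Halina and Agnieszka. Their combined 1/2 is pooled and carried to generation 2.
At generation 2 (Stanislawa, Grzegorz, Nadia, Bogdan) there are 4 shares of (1/2)/4 = 1/8 each.
Living: Stanislawa and Bogdan — each takes 1/8.
Deceased: Grzegorz and Nadia. Their combined 1/4 is pooled and carried to generation 3.
At generation 3 (Kazimierz, Eliasz, Danuta) there are 3 shares of (1/4)/3 = 1/12 each.
Living: Kazimierz, Eliasz, and Danuta — each takes 1/12.

Bogdan 1/8; Danuta 1/12; Eliasz 1/12; Kazimierz 1/12; Radoslaw 1/4; Stanislawa 1/8; Urszula 1/4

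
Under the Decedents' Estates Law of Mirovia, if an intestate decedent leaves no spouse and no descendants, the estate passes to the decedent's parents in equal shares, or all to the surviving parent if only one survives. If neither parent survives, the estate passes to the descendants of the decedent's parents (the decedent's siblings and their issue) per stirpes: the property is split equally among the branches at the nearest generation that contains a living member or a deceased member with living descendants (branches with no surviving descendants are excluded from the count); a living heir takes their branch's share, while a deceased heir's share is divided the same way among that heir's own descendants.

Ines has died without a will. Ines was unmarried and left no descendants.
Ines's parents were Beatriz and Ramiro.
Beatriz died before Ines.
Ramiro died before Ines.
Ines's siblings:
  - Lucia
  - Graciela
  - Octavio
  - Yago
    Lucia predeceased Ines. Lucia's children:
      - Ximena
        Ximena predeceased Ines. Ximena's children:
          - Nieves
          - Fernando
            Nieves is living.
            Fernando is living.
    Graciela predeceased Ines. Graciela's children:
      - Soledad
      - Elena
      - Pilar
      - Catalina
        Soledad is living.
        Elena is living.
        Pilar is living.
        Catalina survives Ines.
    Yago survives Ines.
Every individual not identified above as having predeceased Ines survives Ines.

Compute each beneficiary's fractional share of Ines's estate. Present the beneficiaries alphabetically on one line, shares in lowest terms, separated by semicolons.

Neither parent survives and there are no descendants, so the estate passes to Ines's siblings and their issue per stirpes.
The estate is divided into 4 equal shares of 1/4 among Lucia, Graciela, Octavio, Yago.
Lucia predeceased; the 1/4 allotted to Lucia's branch passes to Lucia's issue by representation.
Ximena's line is the sole branch at this level, so the full 1/4 passes to Ximena's issue by representation.
The 1/4 is divided into 2 equal shares of 1/8 among Nieves, Fernando.
Nieves is living and takes 1/8.
Fernando is living and takes 1/8.
Graciela predeceased; the 1/4 allotted to Graciela's branch passes to Graciela's issue by representation.
The 1/4 is divided into 4 equal shares of 1/16 among Soledad, Elena, Pilar, Catalina.
Soledad is living and takes 1/16.
Elena is living and takes 1/16.
Pilar is living and takes 1/16.
Catalina is living and takes 1/16.
Octavio is living and takes 1/4.
Yago is living and takes 1/4.

Catalina 1/16; Elena 1/16; Fernando 1/8; Nieves 1/8; Octavio 1/4; Pilar 1/16; Soledad 1/16; Yago 1/4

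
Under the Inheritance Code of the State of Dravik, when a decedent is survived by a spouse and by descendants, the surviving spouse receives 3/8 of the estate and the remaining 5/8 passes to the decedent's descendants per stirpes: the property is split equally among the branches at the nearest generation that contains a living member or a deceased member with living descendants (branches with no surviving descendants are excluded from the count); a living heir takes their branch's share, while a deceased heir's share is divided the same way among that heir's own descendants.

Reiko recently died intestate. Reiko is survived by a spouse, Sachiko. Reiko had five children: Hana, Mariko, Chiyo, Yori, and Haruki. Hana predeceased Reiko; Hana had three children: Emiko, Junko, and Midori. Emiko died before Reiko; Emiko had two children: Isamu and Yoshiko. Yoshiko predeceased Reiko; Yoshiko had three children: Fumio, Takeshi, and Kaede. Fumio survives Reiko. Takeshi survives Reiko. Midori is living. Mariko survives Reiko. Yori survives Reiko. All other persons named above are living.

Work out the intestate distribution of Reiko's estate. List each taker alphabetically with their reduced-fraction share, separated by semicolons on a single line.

Chiyo 1/8; Fumio 1/144; Haruki 1/8; Isamu 1/48; Junko 1/24; Kaede 1/144; Mariko 1/8; Midori 1/24; Sachiko 3/8; Takeshi 1/144; Yori 1/8

Sachiko, as surviving spouse, takes 3/8.
The remaining 5/8 passes to Reiko's descendants per stirpes.
The 5/8 is divided into 5 equal shares of 1/8 among Hana, Mariko, Chiyo, Yori, Haruki.
Hana predeceased; the 1/8 allotted to Hana's branch passes to Hana's issue by representation.
The 1/8 is divided into 3 equal shares of 1/24 among Emiko, Junko, Midori.
Emiko predeceased; the 1/24 allotted to Emiko's branch passes to Emiko's issue by representation.
The 1/24 is divided into 2 equal shares of 1/48 among Isamu, Yoshiko.
Isamu is living and takes 1/48.
Yoshiko predeceased; the 1/48 allotted to Yoshiko's branch passes to Yoshiko's issue by representation.
The 1/48 is divided into 3 equal shares of 1/144 among Fumio, Takeshi, Kaede.
Fumio is living and takes 1/144.
Takeshi is living and takes 1/144.
Kaede is living and takes 1/144.
Junko is living and takes 1/24.
Midori is living and takes 1/24.
Mariko is living and takes 1/8.
Chiyo is living and takes 1/8.
Yori is living and takes 1/8.
Haruki is living and takes 1/8.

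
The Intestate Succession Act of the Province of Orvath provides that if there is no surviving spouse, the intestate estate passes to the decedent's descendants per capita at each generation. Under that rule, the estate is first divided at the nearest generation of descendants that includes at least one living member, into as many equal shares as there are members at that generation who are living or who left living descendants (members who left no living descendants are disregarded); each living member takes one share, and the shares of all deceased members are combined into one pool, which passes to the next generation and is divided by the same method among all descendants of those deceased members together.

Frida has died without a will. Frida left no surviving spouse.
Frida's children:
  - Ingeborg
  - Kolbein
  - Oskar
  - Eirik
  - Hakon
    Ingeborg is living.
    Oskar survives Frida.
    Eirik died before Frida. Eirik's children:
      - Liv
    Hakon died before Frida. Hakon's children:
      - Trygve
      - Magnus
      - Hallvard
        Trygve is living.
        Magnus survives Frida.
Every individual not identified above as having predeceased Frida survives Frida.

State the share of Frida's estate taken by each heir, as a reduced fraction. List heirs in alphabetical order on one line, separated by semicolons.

Hallvard 1/10; Ingeborg 1/5; Kolbein 1/5; Liv 1/10; Magnus 1/10; Oskar 1/5; Trygve 1/10

There is no surviving spouse, so the entire estate passes to Frida's descendants per capita at each generation.
At generation 1 (Ingeborg, Kolbein, Oskar, Eirik, Hakon) there are 5 shares of (1)/5 = 1/5 each.
Living: Ingeborg, Kolbein, and Oskar — each takes 1/5.
Deceased: Eirik and Hakon. Their combined 2/5 is pooled and carried to generation 2.
At generation 2 (Liv, Trygve, Magnus, Hallvard) there are 4 shares of (2/5)/4 = 1/10 each.
Living: Liv, Trygve, Magnus, and Hallvard — each takes 1/10.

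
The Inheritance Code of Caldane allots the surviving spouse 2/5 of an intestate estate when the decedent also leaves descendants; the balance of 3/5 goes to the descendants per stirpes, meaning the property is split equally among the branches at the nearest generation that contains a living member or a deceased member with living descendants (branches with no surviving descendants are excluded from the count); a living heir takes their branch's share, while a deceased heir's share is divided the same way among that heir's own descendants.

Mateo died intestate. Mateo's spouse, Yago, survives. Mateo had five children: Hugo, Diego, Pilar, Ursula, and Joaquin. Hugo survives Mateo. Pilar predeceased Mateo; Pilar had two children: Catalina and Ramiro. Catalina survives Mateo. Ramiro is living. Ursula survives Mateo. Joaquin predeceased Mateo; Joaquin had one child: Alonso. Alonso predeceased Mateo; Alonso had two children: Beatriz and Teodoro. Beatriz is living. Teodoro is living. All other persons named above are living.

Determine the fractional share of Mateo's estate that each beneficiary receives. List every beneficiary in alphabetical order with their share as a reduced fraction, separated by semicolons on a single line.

Yago, as surviving spouse, takes 2/5.
The remaining 3/5 passes to Mateo's descendants per stirpes.
The 3/5 is divided into 5 equal shares of 3/25 among Hugo, Diego, Pilar, Ursula, Joaquin.
Hugo is living and takes 3/25.
Diego is living and takes 3/25.
Pilar predeceased; the 3/25 allotted to Pilar's branch passes to Pilar's issue by representation.
The 3/25 is divided into 2 equal shares of 3/50 among Catalina, Ramiro.
Catalina is living and takes 3/50.
Ramiro is living and takes 3/50.
Ursula is living and takes 3/25.
Joaquin predeceased; the 3/25 allotted to Joaquin's branch passes to Joaquin's issue by representation.
Alonso's line is the sole branch at this level, so the full 3/25 passes to Alonso's issue by representation.
The 3/25 is divided into 2 equal shares of 3/50 among Beatriz, Teodoro.
Beatriz is living and takes 3/50.
Teodoro is living and takes 3/50.

Beatriz 3/50; Catalina 3/50; Diego 3/25; Hugo 3/25; Ramiro 3/50; Teodoro 3/50; Ursula 3/25; Yago 2/5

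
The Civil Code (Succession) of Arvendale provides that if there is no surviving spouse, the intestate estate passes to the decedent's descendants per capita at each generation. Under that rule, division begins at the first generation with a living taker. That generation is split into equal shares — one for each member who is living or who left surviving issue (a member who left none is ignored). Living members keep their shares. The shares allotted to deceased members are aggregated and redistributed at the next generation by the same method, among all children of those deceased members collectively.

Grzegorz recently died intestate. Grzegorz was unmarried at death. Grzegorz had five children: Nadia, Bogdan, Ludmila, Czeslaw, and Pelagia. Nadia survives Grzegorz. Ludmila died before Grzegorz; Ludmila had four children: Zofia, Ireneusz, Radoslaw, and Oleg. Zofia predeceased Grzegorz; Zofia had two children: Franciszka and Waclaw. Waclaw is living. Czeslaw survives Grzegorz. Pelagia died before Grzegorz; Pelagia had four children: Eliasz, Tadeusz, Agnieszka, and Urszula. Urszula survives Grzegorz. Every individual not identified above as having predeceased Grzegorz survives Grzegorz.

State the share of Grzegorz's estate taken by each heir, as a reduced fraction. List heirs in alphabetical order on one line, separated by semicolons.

There is no surviving spouse, so the entire estate passes to Grzegorz's descendants per capita at each generation.
At generation 1 (Nadia, Bogdan, Ludmila, Czeslaw, Pelagia) there are 5 shares of (1)/5 = 1/5 each.
Living: Nadia, Bogdan, and Czeslaw — each takes 1/5.
Deceased: Ludmila and Pelagia. Their combined 2/5 is pooled and carried to generation 2.
At generation 2 (Zofia, Ireneusz, Radoslaw, Oleg, Eliasz, Tadeusz, Agnieszka, Urszula) there are 8 shares of (2/5)/8 = 1/20 each.
Living: Ireneusz, Radoslaw, Oleg, Eliasz, Tadeusz, Agnieszka, and Urszula — each takes 1/20.
Deceased: Zofia. That 1/20 share is carried to generation 3.
At generation 3 (Franciszka, Waclaw) there are 2 shares of (1/20)/2 = 1/40 each.
Living: Franciszka and Waclaw — each takes 1/40.

Agnieszka 1/20; Bogdan 1/5; Czeslaw 1/5; Eliasz 1/20; Franciszka 1/40; Ireneusz 1/20; Nadia 1/5; Oleg 1/20; Radoslaw 1/20; Tadeusz 1/20; Urszula 1/20; Waclaw 1/40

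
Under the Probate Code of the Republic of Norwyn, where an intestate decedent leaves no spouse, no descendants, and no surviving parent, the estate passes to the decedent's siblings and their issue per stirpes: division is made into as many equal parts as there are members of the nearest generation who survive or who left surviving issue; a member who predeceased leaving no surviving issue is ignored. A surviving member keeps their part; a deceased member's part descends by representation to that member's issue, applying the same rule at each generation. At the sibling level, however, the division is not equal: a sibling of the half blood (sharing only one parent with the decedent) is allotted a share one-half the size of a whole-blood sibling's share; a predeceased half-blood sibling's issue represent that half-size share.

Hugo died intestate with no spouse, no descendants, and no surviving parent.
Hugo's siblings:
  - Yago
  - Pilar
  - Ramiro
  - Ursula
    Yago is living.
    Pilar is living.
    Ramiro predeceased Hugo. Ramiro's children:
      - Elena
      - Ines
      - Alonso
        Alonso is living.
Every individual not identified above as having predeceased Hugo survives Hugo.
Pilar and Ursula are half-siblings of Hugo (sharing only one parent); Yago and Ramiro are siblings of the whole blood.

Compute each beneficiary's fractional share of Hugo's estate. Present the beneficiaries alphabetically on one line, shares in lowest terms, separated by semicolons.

No spouse, descendants, or parent survives, so the estate passes to Hugo's siblings per stirpes.
Half-blood siblings count for one-half the weight of whole-blood siblings at the initial division.
Dividing 1 in proportion to weights (total weight 3): Yago (weight 1) → 1/3; Pilar (weight 1/2) → 1/6; Ramiro (weight 1) → 1/3; Ursula (weight 1/2) → 1/6.
Yago is living and takes 1/3.
Pilar is living and takes 1/6.
Ramiro predeceased; the 1/3 allotted to Ramiro's branch passes to Ramiro's issue by representation.
The 1/3 is divided into 3 equal shares of 1/9 among Elena, Ines, Alonso.
Elena is living and takes 1/9.
Ines is living and takes 1/9.
Alonso is living and takes 1/9.
Ursula is living and takes 1/6.

Alonso 1/9; Elena 1/9; Ines 1/9; Pilar 1/6; Ursula 1/6; Yago 1/3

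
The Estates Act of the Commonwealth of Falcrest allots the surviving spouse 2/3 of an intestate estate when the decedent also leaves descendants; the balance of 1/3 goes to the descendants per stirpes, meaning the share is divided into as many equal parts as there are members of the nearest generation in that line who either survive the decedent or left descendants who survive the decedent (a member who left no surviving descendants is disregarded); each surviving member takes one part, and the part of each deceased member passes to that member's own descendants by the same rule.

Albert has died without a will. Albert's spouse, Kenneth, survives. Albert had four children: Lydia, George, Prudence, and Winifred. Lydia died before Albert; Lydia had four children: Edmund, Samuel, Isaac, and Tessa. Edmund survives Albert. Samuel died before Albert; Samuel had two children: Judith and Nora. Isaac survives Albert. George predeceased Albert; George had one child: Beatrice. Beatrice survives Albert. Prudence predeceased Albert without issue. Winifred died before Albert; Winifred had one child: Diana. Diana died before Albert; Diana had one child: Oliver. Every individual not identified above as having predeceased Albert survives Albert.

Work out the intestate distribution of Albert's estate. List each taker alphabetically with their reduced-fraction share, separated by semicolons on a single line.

Kenneth, as surviving spouse, takes 2/3.
The remaining 1/3 passes to Albert's descendants per stirpes.
Prudence left no surviving issue, so that branch lapses and is disregarded.
The 1/3 is divided into 3 equal shares of 1/9 among Lydia, George, Winifred.
Lydia predeceased; the 1/9 allotted to Lydia's branch passes to Lydia's issue by representation.
The 1/9 is divided into 4 equal shares of 1/36 among Edmund, Samuel, Isaac, Tessa.
Edmund is living and takes 1/36.
Samuel predeceased; the 1/36 allotted to Samuel's branch passes to Samuel's issue by representation.
The 1/36 is divided into 2 equal shares of 1/72 among Judith, Nora.
Judith is living and takes 1/72.
Nora is living and takes 1/72.
Isaac is living and takes 1/36.
Tessa is living and takes 1/36.
George predeceased; the 1/9 allotted to George's branch passes to George's issue by representation.
Beatrice is the sole taker at this level and receives the full 1/9.
Winifred predeceased; the 1/9 allotted to Winifred's branch passes to Winifred's issue by representation.
Diana's line is the sole branch at this level, so the full 1/9 passes to Diana's issue by representation.
Oliver is the sole taker at this level and receives the full 1/9.

Beatrice 1/9; Edmund 1/36; Isaac 1/36; Judith 1/72; Kenneth 2/3; Nora 1/72; Oliver 1/9; Tessa 1/36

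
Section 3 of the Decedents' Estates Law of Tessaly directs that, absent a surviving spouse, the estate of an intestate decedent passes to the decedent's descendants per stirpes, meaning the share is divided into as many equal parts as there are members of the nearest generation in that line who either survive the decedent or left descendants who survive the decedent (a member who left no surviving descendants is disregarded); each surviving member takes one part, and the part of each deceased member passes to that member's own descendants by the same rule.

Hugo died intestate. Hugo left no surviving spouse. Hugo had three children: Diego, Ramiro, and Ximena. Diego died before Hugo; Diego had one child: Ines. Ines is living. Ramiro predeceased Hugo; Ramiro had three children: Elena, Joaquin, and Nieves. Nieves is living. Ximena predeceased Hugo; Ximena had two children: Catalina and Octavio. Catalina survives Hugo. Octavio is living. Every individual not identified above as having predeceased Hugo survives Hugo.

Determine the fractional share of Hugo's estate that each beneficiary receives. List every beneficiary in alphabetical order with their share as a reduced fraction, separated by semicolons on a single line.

There is no surviving spouse, so the entire estate passes to Hugo's descendants per stirpes.
The estate is divided into 3 equal shares of 1/3 among Diego, Ramiro, Ximena.
Diego predeceased; the 1/3 allotted to Diego's branch passes to Diego's issue by representation.
Ines is the sole taker at this level and receives the full 1/3.
Ramiro predeceased; the 1/3 allotted to Ramiro's branch passes to Ramiro's issue by representation.
The 1/3 is divided into 3 equal shares of 1/9 among Elena, Joaquin, Nieves.
Elena is living and takes 1/9.
Joaquin is living and takes 1/9.
Nieves is living and takes 1/9.
Ximena predeceased; the 1/3 allotted to Ximena's branch passes to Ximena's issue by representation.
The 1/3 is divided into 2 equal shares of 1/6 among Catalina, Octavio.
Catalina is living and takes 1/6.
Octavio is living and takes 1/6.

Catalina 1/6; Elena 1/9; Ines 1/3; Joaquin 1/9; Nieves 1/9; Octavio 1/6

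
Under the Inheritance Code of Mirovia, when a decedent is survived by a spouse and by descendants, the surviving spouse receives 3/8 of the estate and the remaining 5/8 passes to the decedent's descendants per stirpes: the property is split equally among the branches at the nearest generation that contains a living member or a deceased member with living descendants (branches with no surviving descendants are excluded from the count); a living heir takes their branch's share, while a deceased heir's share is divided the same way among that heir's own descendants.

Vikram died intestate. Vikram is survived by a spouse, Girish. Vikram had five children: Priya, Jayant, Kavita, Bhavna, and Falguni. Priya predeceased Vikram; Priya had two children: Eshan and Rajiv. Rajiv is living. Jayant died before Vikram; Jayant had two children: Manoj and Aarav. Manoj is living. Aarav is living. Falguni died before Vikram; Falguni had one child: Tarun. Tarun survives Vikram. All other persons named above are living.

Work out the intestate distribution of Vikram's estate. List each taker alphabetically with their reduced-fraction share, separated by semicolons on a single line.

Girish, as surviving spouse, takes 3/8.
The remaining 5/8 passes to Vikram's descendants per stirpes.
The 5/8 is divided into 5 equal shares of 1/8 among Priya, Jayant, Kavita, Bhavna, Falguni.
Priya predeceased; the 1/8 allotted to Priya's branch passes to Priya's issue by representation.
The 1/8 is divided into 2 equal shares of 1/16 among Eshan, Rajiv.
Eshan is living and takes 1/16.
Rajiv is living and takes 1/16.
Jayant predeceased; the 1/8 allotted to Jayant's branch passes to Jayant's issue by representation.
The 1/8 is divided into 2 equal shares of 1/16 among Manoj, Aarav.
Manoj is living and takes 1/16.
Aarav is living and takes 1/16.
Kavita is living and takes 1/8.
Bhavna is living and takes 1/8.
Falguni predeceased; the 1/8 allotted to Falguni's branch passes to Falguni's issue by representation.
Tarun is the sole taker at this level and receives the full 1/8.

Aarav 1/16; Bhavna 1/8; Eshan 1/16; Girish 3/8; Kavita 1/8; Manoj 1/16; Rajiv 1/16; Tarun 1/8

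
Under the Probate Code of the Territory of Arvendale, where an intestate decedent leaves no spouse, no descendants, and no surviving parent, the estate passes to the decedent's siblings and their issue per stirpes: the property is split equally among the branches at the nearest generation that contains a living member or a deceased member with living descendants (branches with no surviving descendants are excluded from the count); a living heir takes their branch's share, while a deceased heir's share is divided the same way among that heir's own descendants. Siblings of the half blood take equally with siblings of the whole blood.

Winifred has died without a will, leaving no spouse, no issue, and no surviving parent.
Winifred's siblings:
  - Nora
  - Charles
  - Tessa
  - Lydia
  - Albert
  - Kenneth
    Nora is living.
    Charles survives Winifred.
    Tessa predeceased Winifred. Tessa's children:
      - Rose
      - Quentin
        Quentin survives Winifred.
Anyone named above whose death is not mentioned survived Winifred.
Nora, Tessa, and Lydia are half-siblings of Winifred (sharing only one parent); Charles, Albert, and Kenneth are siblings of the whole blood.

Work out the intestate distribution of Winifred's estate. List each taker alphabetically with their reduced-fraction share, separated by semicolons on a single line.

No spouse, descendants, or parent survives, so the estate passes to Winifred's siblings per stirpes.
Half-blood and whole-blood siblings take equally under the stated rule.
The estate is divided into 6 equal shares of 1/6 among Nora, Charles, Tessa, Lydia, Albert, Kenneth.
Nora is living and takes 1/6.
Charles is living and takes 1/6.
Tessa predeceased; the 1/6 allotted to Tessa's branch passes to Tessa's issue by representation.
The 1/6 is divided into 2 equal shares of 1/12 among Rose, Quentin.
Rose is living and takes 1/12.
Quentin is living and takes 1/12.
Lydia is living and takes 1/6.
Albert is living and takes 1/6.
Kenneth is living and takes 1/6.

Albert 1/6; Charles 1/6; Kenneth 1/6; Lydia 1/6; Nora 1/6; Quentin 1/12; Rose 1/12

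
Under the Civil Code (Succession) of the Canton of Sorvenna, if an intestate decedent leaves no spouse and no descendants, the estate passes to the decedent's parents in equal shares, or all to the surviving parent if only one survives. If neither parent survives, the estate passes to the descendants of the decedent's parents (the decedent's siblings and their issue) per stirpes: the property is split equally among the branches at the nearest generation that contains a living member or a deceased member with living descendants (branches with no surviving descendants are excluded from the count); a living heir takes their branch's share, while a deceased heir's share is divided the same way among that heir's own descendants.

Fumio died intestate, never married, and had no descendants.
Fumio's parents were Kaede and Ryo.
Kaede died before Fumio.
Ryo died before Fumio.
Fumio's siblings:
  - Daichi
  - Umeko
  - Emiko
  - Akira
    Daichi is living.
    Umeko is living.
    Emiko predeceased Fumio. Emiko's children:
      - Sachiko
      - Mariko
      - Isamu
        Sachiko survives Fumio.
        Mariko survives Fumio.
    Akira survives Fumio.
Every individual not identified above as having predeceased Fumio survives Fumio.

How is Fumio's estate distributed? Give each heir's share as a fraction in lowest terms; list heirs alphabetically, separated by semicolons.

Akira 1/4; Daichi 1/4; Isamu 1/12; Mariko 1/12; Sachiko 1/12; Umeko 1/4

Neither parent survives and there are no descendants, so the estate passes to Fumio's siblings and their issue per stirpes.
The estate is divided into 4 equal shares of 1/4 among Daichi, Umeko, Emiko, Akira.
Daichi is living and takes 1/4.
Umeko is living and takes 1/4.
Emiko predeceased; the 1/4 allotted to Emiko's branch passes to Emiko's issue by representation.
The 1/4 is divided into 3 equal shares of 1/12 among Sachiko, Mariko, Isamu.
Sachiko is living and takes 1/12.
Mariko is living and takes 1/12.
Isamu is living and takes 1/12.
Akira is living and takes 1/4.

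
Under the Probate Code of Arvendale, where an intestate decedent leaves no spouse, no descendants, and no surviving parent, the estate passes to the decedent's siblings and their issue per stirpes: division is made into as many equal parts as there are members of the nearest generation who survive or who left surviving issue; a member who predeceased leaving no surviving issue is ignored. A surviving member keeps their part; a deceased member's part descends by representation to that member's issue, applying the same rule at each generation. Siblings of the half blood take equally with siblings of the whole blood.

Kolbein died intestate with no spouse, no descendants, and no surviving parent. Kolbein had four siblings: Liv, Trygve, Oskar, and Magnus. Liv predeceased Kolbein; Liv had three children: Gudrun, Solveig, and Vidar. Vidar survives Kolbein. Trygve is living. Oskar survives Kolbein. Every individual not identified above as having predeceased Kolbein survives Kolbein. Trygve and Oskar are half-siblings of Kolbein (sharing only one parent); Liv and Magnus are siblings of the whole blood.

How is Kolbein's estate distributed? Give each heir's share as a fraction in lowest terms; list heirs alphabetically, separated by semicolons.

No spouse, descendants, or parent survives, so the estate passes to Kolbein's siblings per stirpes.
Half-blood and whole-blood siblings take equally under the stated rule.
The estate is divided into 4 equal shares of 1/4 among Liv, Trygve, Oskar, Magnus.
Liv predeceased; the 1/4 allotted to Liv's branch passes to Liv's issue by representation.
The 1/4 is divided into 3 equal shares of 1/12 among Gudrun, Solveig, Vidar.
Gudrun is living and takes 1/12.
Solveig is living and takes 1/12.
Vidar is living and takes 1/12.
Trygve is living and takes 1/4.
Oskar is living and takes 1/4.
Magnus is living and takes 1/4.

Gudrun 1/12; Magnus 1/4; Oskar 1/4; Solveig 1/12; Trygve 1/4; Vidar 1/12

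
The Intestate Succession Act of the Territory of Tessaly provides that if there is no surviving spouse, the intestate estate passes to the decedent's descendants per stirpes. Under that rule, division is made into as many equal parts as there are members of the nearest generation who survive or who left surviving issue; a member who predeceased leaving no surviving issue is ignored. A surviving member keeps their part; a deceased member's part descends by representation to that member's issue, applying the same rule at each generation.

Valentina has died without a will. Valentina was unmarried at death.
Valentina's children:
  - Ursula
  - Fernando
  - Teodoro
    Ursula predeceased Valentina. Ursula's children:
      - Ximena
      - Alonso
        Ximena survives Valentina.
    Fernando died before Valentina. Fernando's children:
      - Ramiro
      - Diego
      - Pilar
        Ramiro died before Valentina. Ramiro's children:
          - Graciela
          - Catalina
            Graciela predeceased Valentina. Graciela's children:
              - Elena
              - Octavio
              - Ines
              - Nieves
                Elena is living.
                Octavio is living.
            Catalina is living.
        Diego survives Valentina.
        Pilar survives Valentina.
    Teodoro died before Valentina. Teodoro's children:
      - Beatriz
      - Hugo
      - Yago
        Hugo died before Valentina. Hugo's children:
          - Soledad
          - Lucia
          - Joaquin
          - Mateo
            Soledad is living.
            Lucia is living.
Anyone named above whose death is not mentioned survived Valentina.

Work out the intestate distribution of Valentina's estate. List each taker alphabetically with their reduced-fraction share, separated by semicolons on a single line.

There is no surviving spouse, so the entire estate passes to Valentina's descendants per stirpes.
The estate is divided into 3 equal shares of 1/3 among Ursula, Fernando, Teodoro.
Ursula predeceased; the 1/3 allotted to Ursula's branch passes to Ursula's issue by representation.
The 1/3 is divided into 2 equal shares of 1/6 among Ximena, Alonso.
Ximena is living and takes 1/6.
Alonso is living and takes 1/6.
Fernando predeceased; the 1/3 allotted to Fernando's branch passes to Fernando's issue by representation.
The 1/3 is divided into 3 equal shares of 1/9 among Ramiro, Diego, Pilar.
Ramiro predeceased; the 1/9 allotted to Ramiro's branch passes to Ramiro's issue by representation.
The 1/9 is divided into 2 equal shares of 1/18 among Graciela, Catalina.
Graciela predeceased; the 1/18 allotted to Graciela's branch passes to Graciela's issue by representation.
The 1/18 is divided into 4 equal shares of 1/72 among Elena, Octavio, Ines, Nieves.
Elena is living and takes 1/72.
Octavio is living and takes 1/72.
Ines is living and takes 1/72.
Nieves is living and takes 1/72.
Catalina is living and takes 1/18.
Diego is living and takes 1/9.
Pilar is living and takes 1/9.
Teodoro predeceased; the 1/3 allotted to Teodoro's branch passes to Teodoro's issue by representation.
The 1/3 is divided into 3 equal shares of 1/9 among Beatriz, Hugo, Yago.
Beatriz is living and takes 1/9.
Hugo predeceased; the 1/9 allotted to Hugo's branch passes to Hugo's issue by representation.
The 1/9 is divided into 4 equal shares of 1/36 among Soledad, Lucia, Joaquin, Mateo.
Soledad is living and takes 1/36.
Lucia is living and takes 1/36.
Joaquin is living and takes 1/36.
Mateo is living and takes 1/36.
Yago is living and takes 1/9.

Alonso 1/6; Beatriz 1/9; Catalina 1/18; Diego 1/9; Elena 1/72; Ines 1/72; Joaquin 1/36; Lucia 1/36; Mateo 1/36; Nieves 1/72; Octavio 1/72; Pilar 1/9; Soledad 1/36; Ximena 1/6; Yago 1/9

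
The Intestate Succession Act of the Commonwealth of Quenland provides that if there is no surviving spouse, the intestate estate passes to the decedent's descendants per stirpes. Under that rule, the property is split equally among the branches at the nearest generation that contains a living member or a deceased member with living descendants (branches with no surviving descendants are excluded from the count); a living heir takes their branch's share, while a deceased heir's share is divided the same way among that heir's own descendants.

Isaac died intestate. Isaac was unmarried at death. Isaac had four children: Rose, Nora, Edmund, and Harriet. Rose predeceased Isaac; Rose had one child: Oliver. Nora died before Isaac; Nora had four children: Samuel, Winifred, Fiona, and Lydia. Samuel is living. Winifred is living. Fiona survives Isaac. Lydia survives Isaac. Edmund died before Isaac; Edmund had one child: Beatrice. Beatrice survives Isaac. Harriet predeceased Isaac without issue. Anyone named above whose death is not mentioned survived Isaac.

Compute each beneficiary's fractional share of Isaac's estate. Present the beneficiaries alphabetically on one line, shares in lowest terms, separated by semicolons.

There is no surviving spouse, so the entire estate passes to Isaac's descendants per stirpes.
Harriet left no surviving issue, so that branch lapses and is disregarded.
The estate is divided into 3 equal shares of 1/3 among Rose, Nora, Edmund.
Rose predeceased; the 1/3 allotted to Rose's branch passes to Rose's issue by representation.
Oliver is the sole taker at this level and receives the full 1/3.
Nora predeceased; the 1/3 allotted to Nora's branch passes to Nora's issue by representation.
The 1/3 is divided into 4 equal shares of 1/12 among Samuel, Winifred, Fiona, Lydia.
Samuel is living and takes 1/12.
Winifred is living and takes 1/12.
Fiona is living and takes 1/12.
Lydia is living and takes 1/12.
Edmund predeceased; the 1/3 allotted to Edmund's branch passes to Edmund's issue by representation.
Beatrice is the sole taker at this level and receives the full 1/3.

Beatrice 1/3; Fiona 1/12; Lydia 1/12; Oliver 1/3; Samuel 1/12; Winifred 1/12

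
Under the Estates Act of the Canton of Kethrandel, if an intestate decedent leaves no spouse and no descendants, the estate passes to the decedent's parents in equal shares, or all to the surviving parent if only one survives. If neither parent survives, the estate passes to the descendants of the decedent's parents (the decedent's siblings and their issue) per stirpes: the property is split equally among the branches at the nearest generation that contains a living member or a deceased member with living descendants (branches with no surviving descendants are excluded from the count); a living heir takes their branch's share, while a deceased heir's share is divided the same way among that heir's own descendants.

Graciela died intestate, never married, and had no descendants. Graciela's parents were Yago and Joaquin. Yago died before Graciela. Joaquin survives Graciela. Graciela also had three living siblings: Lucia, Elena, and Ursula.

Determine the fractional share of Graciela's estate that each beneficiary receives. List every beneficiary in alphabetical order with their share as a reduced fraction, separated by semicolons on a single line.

Joaquin 1

Only one parent, Joaquin, survives, so Joaquin takes the entire estate. The siblings take nothing because a surviving parent has priority.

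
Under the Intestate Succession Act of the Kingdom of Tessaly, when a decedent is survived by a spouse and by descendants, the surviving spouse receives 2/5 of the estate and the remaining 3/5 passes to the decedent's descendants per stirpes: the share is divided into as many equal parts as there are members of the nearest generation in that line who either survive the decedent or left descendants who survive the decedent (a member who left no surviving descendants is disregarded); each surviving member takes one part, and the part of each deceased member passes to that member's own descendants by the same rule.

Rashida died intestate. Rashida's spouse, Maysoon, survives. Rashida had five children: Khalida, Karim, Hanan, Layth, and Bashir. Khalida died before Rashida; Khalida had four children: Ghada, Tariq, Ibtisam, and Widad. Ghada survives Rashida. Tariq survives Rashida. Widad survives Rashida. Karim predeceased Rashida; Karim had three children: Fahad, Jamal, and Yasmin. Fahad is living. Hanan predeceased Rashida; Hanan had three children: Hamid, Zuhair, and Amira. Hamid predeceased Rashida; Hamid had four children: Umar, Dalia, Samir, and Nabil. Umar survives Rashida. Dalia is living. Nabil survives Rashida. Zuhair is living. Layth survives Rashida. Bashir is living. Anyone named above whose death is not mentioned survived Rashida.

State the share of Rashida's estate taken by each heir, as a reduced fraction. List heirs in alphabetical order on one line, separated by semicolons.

Maysoon, as surviving spouse, takes 2/5.
The remaining 3/5 passes to Rashida's descendants per stirpes.
The 3/5 is divided into 5 equal shares of 3/25 among Khalida, Karim, Hanan, Layth, Bashir.
Khalida predeceased; the 3/25 allotted to Khalida's branch passes to Khalida's issue by representation.
The 3/25 is divided into 4 equal shares of 3/100 among Ghada, Tariq, Ibtisam, Widad.
Ghada is living and takes 3/100.
Tariq is living and takes 3/100.
Ibtisam is living and takes 3/100.
Widad is living and takes 3/100.
Karim predeceased; the 3/25 allotted to Karim's branch passes to Karim's issue by representation.
The 3/25 is divided into 3 equal shares of 1/25 among Fahad, Jamal, Yasmin.
Fahad is living and takes 1/25.
Jamal is living and takes 1/25.
Yasmin is living and takes 1/25.
Hanan predeceased; the 3/25 allotted to Hanan's branch passes to Hanan's issue by representation.
The 3/25 is divided into 3 equal shares of 1/25 among Hamid, Zuhair, Amira.
Hamid predeceased; the 1/25 allotted to Hamid's branch passes to Hamid's issue by representation.
The 1/25 is divided into 4 equal shares of 1/100 among Umar, Dalia, Samir, Nabil.
Umar is living and takes 1/100.
Dalia is living and takes 1/100.
Samir is living and takes 1/100.
Nabil is living and takes 1/100.
Zuhair is living and takes 1/25.
Amira is living and takes 1/25.
Layth is living and takes 3/25.
Bashir is living and takes 3/25.

Amira 1/25; Bashir 3/25; Dalia 1/100; Fahad 1/25; Ghada 3/100; Ibtisam 3/100; Jamal 1/25; Layth 3/25; Maysoon 2/5; Nabil 1/100; Samir 1/100; Tariq 3/100; Umar 1/100; Widad 3/100; Yasmin 1/25; Zuhair 1/25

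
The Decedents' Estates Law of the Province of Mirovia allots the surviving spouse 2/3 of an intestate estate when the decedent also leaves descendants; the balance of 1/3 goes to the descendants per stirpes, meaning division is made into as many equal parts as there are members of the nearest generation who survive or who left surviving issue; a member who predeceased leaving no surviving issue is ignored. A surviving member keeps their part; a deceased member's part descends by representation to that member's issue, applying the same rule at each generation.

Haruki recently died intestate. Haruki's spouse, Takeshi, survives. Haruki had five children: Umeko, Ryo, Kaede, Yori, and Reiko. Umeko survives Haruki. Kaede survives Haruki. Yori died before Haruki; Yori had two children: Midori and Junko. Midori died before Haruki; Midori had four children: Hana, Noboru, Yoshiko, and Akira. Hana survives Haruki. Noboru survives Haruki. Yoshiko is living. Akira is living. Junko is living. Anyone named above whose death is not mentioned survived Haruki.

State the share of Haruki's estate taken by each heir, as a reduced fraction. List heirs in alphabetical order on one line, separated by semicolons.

Takeshi, as surviving spouse, takes 2/3.
The remaining 1/3 passes to Haruki's descendants per stirpes.
The 1/3 is divided into 5 equal shares of 1/15 among Umeko, Ryo, Kaede, Yori, Reiko.
Umeko is living and takes 1/15.
Ryo is living and takes 1/15.
Kaede is living and takes 1/15.
Yori predeceased; the 1/15 allotted to Yori's branch passes to Yori's issue by representation.
The 1/15 is divided into 2 equal shares of 1/30 among Midori, Junko.
Midori predeceased; the 1/30 allotted to Midori's branch passes to Midori's issue by representation.
The 1/30 is divided into 4 equal shares of 1/120 among Hana, Noboru, Yoshiko, Akira.
Hana is living and takes 1/120.
Noboru is living and takes 1/120.
Yoshiko is living and takes 1/120.
Akira is living and takes 1/120.
Junko is living and takes 1/30.
Reiko is living and takes 1/15.

Akira 1/120; Hana 1/120; Junko 1/30; Kaede 1/15; Noboru 1/120; Reiko 1/15; Ryo 1/15; Takeshi 2/3; Umeko 1/15; Yoshiko 1/120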